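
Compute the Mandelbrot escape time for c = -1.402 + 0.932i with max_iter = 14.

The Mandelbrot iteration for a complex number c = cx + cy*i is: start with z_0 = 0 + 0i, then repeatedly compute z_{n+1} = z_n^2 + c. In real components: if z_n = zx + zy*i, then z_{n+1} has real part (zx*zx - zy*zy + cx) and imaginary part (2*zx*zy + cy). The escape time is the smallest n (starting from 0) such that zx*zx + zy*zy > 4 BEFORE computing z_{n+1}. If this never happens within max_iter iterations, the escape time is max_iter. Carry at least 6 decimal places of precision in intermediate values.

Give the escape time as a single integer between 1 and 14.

Answer: 3

Derivation:
z_0 = 0 + 0i, c = -1.4020 + 0.9320i
Iter 1: z = -1.4020 + 0.9320i, |z|^2 = 2.8342
Iter 2: z = -0.3050 + -1.6813i, |z|^2 = 2.9199
Iter 3: z = -4.1358 + 1.9577i, |z|^2 = 20.9376
Escaped at iteration 3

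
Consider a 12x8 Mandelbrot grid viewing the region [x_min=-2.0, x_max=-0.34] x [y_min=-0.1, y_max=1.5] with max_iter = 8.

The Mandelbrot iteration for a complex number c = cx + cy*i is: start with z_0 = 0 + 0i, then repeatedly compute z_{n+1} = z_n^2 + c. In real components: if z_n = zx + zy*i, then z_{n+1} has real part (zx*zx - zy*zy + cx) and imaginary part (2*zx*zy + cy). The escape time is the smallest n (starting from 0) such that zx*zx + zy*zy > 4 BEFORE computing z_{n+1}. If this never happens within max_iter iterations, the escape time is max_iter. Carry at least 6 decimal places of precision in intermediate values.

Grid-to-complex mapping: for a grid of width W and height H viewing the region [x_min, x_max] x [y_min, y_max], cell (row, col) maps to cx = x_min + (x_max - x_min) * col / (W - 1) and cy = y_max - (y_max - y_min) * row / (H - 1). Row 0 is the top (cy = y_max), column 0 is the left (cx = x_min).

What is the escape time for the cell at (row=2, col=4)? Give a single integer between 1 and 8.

z_0 = 0 + 0i, c = -1.3964 + 1.0429i
Iter 1: z = -1.3964 + 1.0429i, |z|^2 = 3.0374
Iter 2: z = -0.5341 + -1.8696i, |z|^2 = 3.7805
Iter 3: z = -4.6064 + 3.0399i, |z|^2 = 30.4594
Escaped at iteration 3

Answer: 3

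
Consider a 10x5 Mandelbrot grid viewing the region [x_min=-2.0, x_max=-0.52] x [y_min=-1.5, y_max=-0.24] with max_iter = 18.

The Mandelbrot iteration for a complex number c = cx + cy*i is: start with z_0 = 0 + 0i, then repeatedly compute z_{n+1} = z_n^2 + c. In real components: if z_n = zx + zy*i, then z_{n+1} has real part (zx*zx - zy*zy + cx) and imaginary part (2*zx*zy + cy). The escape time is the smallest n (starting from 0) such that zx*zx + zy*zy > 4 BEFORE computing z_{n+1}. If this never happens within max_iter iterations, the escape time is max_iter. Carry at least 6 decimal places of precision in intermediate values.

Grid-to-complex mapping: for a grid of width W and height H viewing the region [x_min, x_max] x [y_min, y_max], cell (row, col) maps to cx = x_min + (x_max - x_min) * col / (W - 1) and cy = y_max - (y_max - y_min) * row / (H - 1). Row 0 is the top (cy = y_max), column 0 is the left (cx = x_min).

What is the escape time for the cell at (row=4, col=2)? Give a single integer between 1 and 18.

Answer: 1

Derivation:
z_0 = 0 + 0i, c = -1.6711 + -1.5000i
Iter 1: z = -1.6711 + -1.5000i, |z|^2 = 5.0426
Escaped at iteration 1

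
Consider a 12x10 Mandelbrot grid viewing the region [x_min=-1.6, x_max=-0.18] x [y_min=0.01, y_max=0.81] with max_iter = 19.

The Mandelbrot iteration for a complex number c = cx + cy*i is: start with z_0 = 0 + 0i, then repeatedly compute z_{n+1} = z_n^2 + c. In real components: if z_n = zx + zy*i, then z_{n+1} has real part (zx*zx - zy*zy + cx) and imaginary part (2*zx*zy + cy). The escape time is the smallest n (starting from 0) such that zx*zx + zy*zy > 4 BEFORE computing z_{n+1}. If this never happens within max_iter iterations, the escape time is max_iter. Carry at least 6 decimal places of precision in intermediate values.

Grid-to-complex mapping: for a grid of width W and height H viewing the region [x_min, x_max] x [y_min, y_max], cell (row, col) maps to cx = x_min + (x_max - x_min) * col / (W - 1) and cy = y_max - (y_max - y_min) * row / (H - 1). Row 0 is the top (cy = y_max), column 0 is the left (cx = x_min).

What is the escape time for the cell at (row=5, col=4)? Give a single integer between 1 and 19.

z_0 = 0 + 0i, c = -1.0836 + 0.3656i
Iter 1: z = -1.0836 + 0.3656i, |z|^2 = 1.3079
Iter 2: z = -0.0430 + -0.4267i, |z|^2 = 0.1839
Iter 3: z = -1.2639 + 0.4023i, |z|^2 = 1.7592
Iter 4: z = 0.3519 + -0.6512i, |z|^2 = 0.5479
Iter 5: z = -1.3839 + -0.0928i, |z|^2 = 1.9238
Iter 6: z = 0.8229 + 0.6224i, |z|^2 = 1.0645
Iter 7: z = -0.7938 + 1.3899i, |z|^2 = 2.5618
Iter 8: z = -2.3853 + -1.8410i, |z|^2 = 9.0787
Escaped at iteration 8

Answer: 8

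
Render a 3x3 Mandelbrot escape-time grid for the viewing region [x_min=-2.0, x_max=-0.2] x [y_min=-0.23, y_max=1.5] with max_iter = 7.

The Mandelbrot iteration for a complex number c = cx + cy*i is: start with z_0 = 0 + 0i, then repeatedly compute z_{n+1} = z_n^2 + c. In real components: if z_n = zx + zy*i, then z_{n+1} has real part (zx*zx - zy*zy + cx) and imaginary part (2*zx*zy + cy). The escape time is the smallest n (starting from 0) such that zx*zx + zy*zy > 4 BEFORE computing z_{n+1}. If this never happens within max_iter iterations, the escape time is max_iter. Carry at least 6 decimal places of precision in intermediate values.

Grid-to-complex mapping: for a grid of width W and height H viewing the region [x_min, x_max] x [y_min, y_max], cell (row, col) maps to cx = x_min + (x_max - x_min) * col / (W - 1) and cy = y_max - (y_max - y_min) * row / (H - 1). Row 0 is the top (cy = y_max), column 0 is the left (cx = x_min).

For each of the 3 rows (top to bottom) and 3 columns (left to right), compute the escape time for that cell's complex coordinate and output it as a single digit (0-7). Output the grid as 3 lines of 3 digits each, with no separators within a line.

(row=0, col=0): c = -2.0000 + 1.5000i → escape time 1
(row=0, col=1): c = -1.1000 + 1.5000i → escape time 2
(row=0, col=2): c = -0.2000 + 1.5000i → escape time 2
(row=1, col=0): c = -2.0000 + 0.6350i → escape time 1
(row=1, col=1): c = -1.1000 + 0.6350i → escape time 4
(row=1, col=2): c = -0.2000 + 0.6350i → escape time 7
(row=2, col=0): c = -2.0000 + -0.2300i → escape time 1
(row=2, col=1): c = -1.1000 + -0.2300i → escape time 7
(row=2, col=2): c = -0.2000 + -0.2300i → escape time 7

Answer: 122
147
177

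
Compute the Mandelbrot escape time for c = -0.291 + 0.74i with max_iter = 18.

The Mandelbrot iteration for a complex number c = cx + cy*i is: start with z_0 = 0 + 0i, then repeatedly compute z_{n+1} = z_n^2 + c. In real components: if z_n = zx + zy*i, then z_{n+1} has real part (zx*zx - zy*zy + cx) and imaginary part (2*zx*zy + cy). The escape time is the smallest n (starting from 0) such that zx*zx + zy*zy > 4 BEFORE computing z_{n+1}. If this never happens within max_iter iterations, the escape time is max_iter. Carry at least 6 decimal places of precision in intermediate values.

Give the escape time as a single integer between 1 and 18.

Answer: 10

Derivation:
z_0 = 0 + 0i, c = -0.2910 + 0.7400i
Iter 1: z = -0.2910 + 0.7400i, |z|^2 = 0.6323
Iter 2: z = -0.7539 + 0.3093i, |z|^2 = 0.6641
Iter 3: z = 0.1817 + 0.2736i, |z|^2 = 0.1079
Iter 4: z = -0.3328 + 0.8394i, |z|^2 = 0.8154
Iter 5: z = -0.8849 + 0.1812i, |z|^2 = 0.8158
Iter 6: z = 0.4592 + 0.4193i, |z|^2 = 0.3866
Iter 7: z = -0.2560 + 1.1250i, |z|^2 = 1.3312
Iter 8: z = -1.4912 + 0.1640i, |z|^2 = 2.2505
Iter 9: z = 1.9057 + 0.2509i, |z|^2 = 3.6948
Iter 10: z = 3.2779 + 1.6962i, |z|^2 = 13.6219
Escaped at iteration 10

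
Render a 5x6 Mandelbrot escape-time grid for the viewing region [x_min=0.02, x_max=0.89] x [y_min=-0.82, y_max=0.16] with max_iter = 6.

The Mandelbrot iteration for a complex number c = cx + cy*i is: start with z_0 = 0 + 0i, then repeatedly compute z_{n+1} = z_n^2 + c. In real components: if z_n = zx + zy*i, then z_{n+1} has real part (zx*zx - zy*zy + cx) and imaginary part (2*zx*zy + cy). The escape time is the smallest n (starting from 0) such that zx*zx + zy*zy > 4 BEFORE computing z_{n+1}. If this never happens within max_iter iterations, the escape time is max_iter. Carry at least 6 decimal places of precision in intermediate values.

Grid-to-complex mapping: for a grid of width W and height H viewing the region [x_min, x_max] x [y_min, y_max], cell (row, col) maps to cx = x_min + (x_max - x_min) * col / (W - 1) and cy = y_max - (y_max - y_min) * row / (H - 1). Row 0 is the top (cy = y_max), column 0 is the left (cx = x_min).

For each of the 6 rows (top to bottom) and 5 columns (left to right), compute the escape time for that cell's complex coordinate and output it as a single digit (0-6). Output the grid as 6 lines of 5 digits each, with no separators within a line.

(row=0, col=0): c = 0.0200 + 0.1600i → escape time 6
(row=0, col=1): c = 0.2375 + 0.1600i → escape time 6
(row=0, col=2): c = 0.4550 + 0.1600i → escape time 6
(row=0, col=3): c = 0.6725 + 0.1600i → escape time 4
(row=0, col=4): c = 0.8900 + 0.1600i → escape time 3
(row=1, col=0): c = 0.0200 + -0.0360i → escape time 6
(row=1, col=1): c = 0.2375 + -0.0360i → escape time 6
(row=1, col=2): c = 0.4550 + -0.0360i → escape time 5
(row=1, col=3): c = 0.6725 + -0.0360i → escape time 4
(row=1, col=4): c = 0.8900 + -0.0360i → escape time 3
(row=2, col=0): c = 0.0200 + -0.2320i → escape time 6
(row=2, col=1): c = 0.2375 + -0.2320i → escape time 6
(row=2, col=2): c = 0.4550 + -0.2320i → escape time 6
(row=2, col=3): c = 0.6725 + -0.2320i → escape time 3
(row=2, col=4): c = 0.8900 + -0.2320i → escape time 3
(row=3, col=0): c = 0.0200 + -0.4280i → escape time 6
(row=3, col=1): c = 0.2375 + -0.4280i → escape time 6
(row=3, col=2): c = 0.4550 + -0.4280i → escape time 6
(row=3, col=3): c = 0.6725 + -0.4280i → escape time 3
(row=3, col=4): c = 0.8900 + -0.4280i → escape time 3
(row=4, col=0): c = 0.0200 + -0.6240i → escape time 6
(row=4, col=1): c = 0.2375 + -0.6240i → escape time 6
(row=4, col=2): c = 0.4550 + -0.6240i → escape time 5
(row=4, col=3): c = 0.6725 + -0.6240i → escape time 3
(row=4, col=4): c = 0.8900 + -0.6240i → escape time 2
(row=5, col=0): c = 0.0200 + -0.8200i → escape time 6
(row=5, col=1): c = 0.2375 + -0.8200i → escape time 5
(row=5, col=2): c = 0.4550 + -0.8200i → escape time 3
(row=5, col=3): c = 0.6725 + -0.8200i → escape time 3
(row=5, col=4): c = 0.8900 + -0.8200i → escape time 2

Answer: 66643
66543
66633
66633
66532
65332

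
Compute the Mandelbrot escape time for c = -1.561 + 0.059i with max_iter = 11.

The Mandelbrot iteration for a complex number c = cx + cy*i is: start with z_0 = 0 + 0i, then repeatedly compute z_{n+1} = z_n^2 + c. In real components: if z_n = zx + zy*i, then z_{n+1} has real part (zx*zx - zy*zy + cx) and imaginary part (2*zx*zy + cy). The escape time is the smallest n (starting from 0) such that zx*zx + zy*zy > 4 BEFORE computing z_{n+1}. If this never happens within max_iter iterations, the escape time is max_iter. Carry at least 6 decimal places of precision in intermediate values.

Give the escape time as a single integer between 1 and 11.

Answer: 7

Derivation:
z_0 = 0 + 0i, c = -1.5610 + 0.0590i
Iter 1: z = -1.5610 + 0.0590i, |z|^2 = 2.4402
Iter 2: z = 0.8722 + -0.1252i, |z|^2 = 0.7765
Iter 3: z = -0.8159 + -0.1594i, |z|^2 = 0.6911
Iter 4: z = -0.9208 + 0.3191i, |z|^2 = 0.9496
Iter 5: z = -0.8150 + -0.5286i, |z|^2 = 0.9437
Iter 6: z = -1.1762 + 0.9207i, |z|^2 = 2.2312
Iter 7: z = -1.0253 + -2.1069i, |z|^2 = 5.4903
Escaped at iteration 7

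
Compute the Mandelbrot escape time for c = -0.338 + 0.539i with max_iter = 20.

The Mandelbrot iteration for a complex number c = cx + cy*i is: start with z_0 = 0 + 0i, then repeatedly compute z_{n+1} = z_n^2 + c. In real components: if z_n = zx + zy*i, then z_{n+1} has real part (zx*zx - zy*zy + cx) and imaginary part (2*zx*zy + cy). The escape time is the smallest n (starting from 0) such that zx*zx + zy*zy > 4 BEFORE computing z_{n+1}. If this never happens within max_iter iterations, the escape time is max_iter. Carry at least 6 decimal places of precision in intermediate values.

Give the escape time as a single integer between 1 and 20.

Answer: 20

Derivation:
z_0 = 0 + 0i, c = -0.3380 + 0.5390i
Iter 1: z = -0.3380 + 0.5390i, |z|^2 = 0.4048
Iter 2: z = -0.5143 + 0.1746i, |z|^2 = 0.2950
Iter 3: z = -0.1040 + 0.3594i, |z|^2 = 0.1400
Iter 4: z = -0.4563 + 0.4642i, |z|^2 = 0.4238
Iter 5: z = -0.3453 + 0.1153i, |z|^2 = 0.1325
Iter 6: z = -0.2321 + 0.4594i, |z|^2 = 0.2649
Iter 7: z = -0.4952 + 0.3258i, |z|^2 = 0.3513
Iter 8: z = -0.1989 + 0.2164i, |z|^2 = 0.0864
Iter 9: z = -0.3452 + 0.4529i, |z|^2 = 0.3243
Iter 10: z = -0.4239 + 0.2263i, |z|^2 = 0.2309
Iter 11: z = -0.2095 + 0.3471i, |z|^2 = 0.1644
Iter 12: z = -0.4146 + 0.3936i, |z|^2 = 0.3268
Iter 13: z = -0.3210 + 0.2126i, |z|^2 = 0.1482
Iter 14: z = -0.2802 + 0.4025i, |z|^2 = 0.2405
Iter 15: z = -0.4215 + 0.3134i, |z|^2 = 0.2759
Iter 16: z = -0.2586 + 0.2748i, |z|^2 = 0.1424
Iter 17: z = -0.3466 + 0.3969i, |z|^2 = 0.2777
Iter 18: z = -0.3754 + 0.2638i, |z|^2 = 0.2105
Iter 19: z = -0.2667 + 0.3409i, |z|^2 = 0.1874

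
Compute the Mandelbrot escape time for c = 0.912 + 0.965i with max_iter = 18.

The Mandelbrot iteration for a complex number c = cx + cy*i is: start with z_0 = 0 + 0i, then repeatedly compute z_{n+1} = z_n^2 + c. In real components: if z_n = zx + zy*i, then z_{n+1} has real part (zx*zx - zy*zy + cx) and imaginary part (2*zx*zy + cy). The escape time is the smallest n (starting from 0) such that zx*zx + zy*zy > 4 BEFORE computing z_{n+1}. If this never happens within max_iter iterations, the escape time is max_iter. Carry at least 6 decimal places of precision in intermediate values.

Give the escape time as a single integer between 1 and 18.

Answer: 2

Derivation:
z_0 = 0 + 0i, c = 0.9120 + 0.9650i
Iter 1: z = 0.9120 + 0.9650i, |z|^2 = 1.7630
Iter 2: z = 0.8125 + 2.7252i, |z|^2 = 8.0867
Escaped at iteration 2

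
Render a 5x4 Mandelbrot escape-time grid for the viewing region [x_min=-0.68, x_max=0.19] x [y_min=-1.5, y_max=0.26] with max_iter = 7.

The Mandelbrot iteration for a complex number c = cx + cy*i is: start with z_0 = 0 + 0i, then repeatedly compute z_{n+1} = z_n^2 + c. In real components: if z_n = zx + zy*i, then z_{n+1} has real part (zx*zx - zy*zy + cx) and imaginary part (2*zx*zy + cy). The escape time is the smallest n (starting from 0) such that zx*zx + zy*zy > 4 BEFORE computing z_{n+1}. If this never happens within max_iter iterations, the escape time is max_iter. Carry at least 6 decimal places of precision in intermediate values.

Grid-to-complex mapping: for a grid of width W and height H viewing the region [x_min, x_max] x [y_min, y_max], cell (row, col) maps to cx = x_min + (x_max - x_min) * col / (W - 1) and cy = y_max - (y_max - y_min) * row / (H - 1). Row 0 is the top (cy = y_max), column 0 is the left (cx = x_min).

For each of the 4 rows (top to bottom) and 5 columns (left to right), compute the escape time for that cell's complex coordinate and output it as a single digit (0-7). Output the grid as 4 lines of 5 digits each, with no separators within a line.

(row=0, col=0): c = -0.6800 + 0.2600i → escape time 7
(row=0, col=1): c = -0.4625 + 0.2600i → escape time 7
(row=0, col=2): c = -0.2450 + 0.2600i → escape time 7
(row=0, col=3): c = -0.0275 + 0.2600i → escape time 7
(row=0, col=4): c = 0.1900 + 0.2600i → escape time 7
(row=1, col=0): c = -0.6800 + -0.3267i → escape time 7
(row=1, col=1): c = -0.4625 + -0.3267i → escape time 7
(row=1, col=2): c = -0.2450 + -0.3267i → escape time 7
(row=1, col=3): c = -0.0275 + -0.3267i → escape time 7
(row=1, col=4): c = 0.1900 + -0.3267i → escape time 7
(row=2, col=0): c = -0.6800 + -0.9133i → escape time 4
(row=2, col=1): c = -0.4625 + -0.9133i → escape time 4
(row=2, col=2): c = -0.2450 + -0.9133i → escape time 7
(row=2, col=3): c = -0.0275 + -0.9133i → escape time 7
(row=2, col=4): c = 0.1900 + -0.9133i → escape time 4
(row=3, col=0): c = -0.6800 + -1.5000i → escape time 2
(row=3, col=1): c = -0.4625 + -1.5000i → escape time 2
(row=3, col=2): c = -0.2450 + -1.5000i → escape time 2
(row=3, col=3): c = -0.0275 + -1.5000i → escape time 2
(row=3, col=4): c = 0.1900 + -1.5000i → escape time 2

Answer: 77777
77777
44774
22222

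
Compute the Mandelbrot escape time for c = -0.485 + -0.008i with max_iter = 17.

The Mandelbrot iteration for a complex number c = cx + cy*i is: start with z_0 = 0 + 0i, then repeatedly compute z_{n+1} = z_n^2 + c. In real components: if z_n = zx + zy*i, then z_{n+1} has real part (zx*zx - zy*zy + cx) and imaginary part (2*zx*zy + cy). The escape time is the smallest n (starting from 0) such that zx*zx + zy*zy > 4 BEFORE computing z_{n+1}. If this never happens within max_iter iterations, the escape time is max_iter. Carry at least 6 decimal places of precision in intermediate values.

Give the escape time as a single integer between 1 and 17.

z_0 = 0 + 0i, c = -0.4850 + -0.0080i
Iter 1: z = -0.4850 + -0.0080i, |z|^2 = 0.2353
Iter 2: z = -0.2498 + -0.0002i, |z|^2 = 0.0624
Iter 3: z = -0.4226 + -0.0079i, |z|^2 = 0.1786
Iter 4: z = -0.3065 + -0.0013i, |z|^2 = 0.0939
Iter 5: z = -0.3911 + -0.0072i, |z|^2 = 0.1530
Iter 6: z = -0.3321 + -0.0024i, |z|^2 = 0.1103
Iter 7: z = -0.3747 + -0.0064i, |z|^2 = 0.1404
Iter 8: z = -0.3446 + -0.0032i, |z|^2 = 0.1188
Iter 9: z = -0.3662 + -0.0058i, |z|^2 = 0.1342
Iter 10: z = -0.3509 + -0.0038i, |z|^2 = 0.1231
Iter 11: z = -0.3619 + -0.0054i, |z|^2 = 0.1310
Iter 12: z = -0.3541 + -0.0041i, |z|^2 = 0.1254
Iter 13: z = -0.3596 + -0.0051i, |z|^2 = 0.1294
Iter 14: z = -0.3557 + -0.0043i, |z|^2 = 0.1265
Iter 15: z = -0.3585 + -0.0049i, |z|^2 = 0.1286
Iter 16: z = -0.3565 + -0.0045i, |z|^2 = 0.1271

Answer: 17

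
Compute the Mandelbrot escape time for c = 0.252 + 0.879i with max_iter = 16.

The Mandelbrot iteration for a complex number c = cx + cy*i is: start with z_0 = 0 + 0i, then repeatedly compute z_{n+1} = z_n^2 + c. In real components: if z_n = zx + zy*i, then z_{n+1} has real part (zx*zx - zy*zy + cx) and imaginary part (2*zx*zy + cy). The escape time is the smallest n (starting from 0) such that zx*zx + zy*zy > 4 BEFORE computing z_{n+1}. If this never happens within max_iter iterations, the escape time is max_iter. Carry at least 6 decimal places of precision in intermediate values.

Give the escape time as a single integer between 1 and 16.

Answer: 4

Derivation:
z_0 = 0 + 0i, c = 0.2520 + 0.8790i
Iter 1: z = 0.2520 + 0.8790i, |z|^2 = 0.8361
Iter 2: z = -0.4571 + 1.3220i, |z|^2 = 1.9567
Iter 3: z = -1.2868 + -0.3297i, |z|^2 = 1.7644
Iter 4: z = 1.7990 + 1.7274i, |z|^2 = 6.2206
Escaped at iteration 4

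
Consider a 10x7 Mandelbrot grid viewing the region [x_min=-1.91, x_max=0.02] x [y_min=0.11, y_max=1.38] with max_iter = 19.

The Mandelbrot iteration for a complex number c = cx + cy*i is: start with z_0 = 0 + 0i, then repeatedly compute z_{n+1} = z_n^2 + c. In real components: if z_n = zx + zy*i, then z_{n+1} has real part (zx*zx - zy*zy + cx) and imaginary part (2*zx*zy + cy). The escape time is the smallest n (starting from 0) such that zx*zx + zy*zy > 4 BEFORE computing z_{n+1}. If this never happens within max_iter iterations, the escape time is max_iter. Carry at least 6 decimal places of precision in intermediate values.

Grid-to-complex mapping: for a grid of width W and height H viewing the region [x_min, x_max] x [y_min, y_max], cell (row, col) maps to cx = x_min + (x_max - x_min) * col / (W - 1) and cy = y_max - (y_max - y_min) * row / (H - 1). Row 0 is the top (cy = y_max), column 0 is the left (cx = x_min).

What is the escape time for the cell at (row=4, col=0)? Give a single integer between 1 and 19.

z_0 = 0 + 0i, c = -1.9100 + 0.5333i
Iter 1: z = -1.9100 + 0.5333i, |z|^2 = 3.9325
Iter 2: z = 1.4537 + -1.5040i, |z|^2 = 4.3751
Escaped at iteration 2

Answer: 2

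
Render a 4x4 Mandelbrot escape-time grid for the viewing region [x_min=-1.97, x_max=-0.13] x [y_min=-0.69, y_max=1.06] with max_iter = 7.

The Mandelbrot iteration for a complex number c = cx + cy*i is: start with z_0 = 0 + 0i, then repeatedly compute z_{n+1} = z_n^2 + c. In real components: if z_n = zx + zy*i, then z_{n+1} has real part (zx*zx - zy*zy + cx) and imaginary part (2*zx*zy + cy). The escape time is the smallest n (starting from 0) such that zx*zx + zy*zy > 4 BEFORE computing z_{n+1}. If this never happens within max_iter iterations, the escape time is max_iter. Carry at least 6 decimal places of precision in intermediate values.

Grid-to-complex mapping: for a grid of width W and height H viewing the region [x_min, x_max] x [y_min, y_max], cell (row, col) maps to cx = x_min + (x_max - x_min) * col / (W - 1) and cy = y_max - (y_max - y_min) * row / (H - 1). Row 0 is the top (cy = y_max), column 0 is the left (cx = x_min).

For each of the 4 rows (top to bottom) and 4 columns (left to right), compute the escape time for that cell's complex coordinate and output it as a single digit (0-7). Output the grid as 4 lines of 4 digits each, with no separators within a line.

(row=0, col=0): c = -1.9700 + 1.0600i → escape time 1
(row=0, col=1): c = -1.3567 + 1.0600i → escape time 3
(row=0, col=2): c = -0.7433 + 1.0600i → escape time 3
(row=0, col=3): c = -0.1300 + 1.0600i → escape time 7
(row=1, col=0): c = -1.9700 + 0.4767i → escape time 1
(row=1, col=1): c = -1.3567 + 0.4767i → escape time 4
(row=1, col=2): c = -0.7433 + 0.4767i → escape time 7
(row=1, col=3): c = -0.1300 + 0.4767i → escape time 7
(row=2, col=0): c = -1.9700 + -0.1067i → escape time 4
(row=2, col=1): c = -1.3567 + -0.1067i → escape time 7
(row=2, col=2): c = -0.7433 + -0.1067i → escape time 7
(row=2, col=3): c = -0.1300 + -0.1067i → escape time 7
(row=3, col=0): c = -1.9700 + -0.6900i → escape time 1
(row=3, col=1): c = -1.3567 + -0.6900i → escape time 3
(row=3, col=2): c = -0.7433 + -0.6900i → escape time 5
(row=3, col=3): c = -0.1300 + -0.6900i → escape time 7

Answer: 1337
1477
4777
1357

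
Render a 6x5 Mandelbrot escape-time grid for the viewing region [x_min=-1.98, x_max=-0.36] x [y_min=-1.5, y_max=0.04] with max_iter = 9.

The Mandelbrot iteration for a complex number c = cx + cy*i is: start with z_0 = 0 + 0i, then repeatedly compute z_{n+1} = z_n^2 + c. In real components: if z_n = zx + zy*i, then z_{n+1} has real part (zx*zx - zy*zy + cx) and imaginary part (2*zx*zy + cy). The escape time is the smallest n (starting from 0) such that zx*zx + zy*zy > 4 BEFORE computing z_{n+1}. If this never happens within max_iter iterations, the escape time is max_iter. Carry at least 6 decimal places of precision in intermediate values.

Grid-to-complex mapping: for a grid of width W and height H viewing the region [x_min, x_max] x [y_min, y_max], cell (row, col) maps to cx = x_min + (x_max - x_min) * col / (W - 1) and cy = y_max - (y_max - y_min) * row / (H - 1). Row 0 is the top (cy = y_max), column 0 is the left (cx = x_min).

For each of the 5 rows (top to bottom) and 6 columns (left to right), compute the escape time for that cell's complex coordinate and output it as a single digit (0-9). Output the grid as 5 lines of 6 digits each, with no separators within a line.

(row=0, col=0): c = -1.9800 + 0.0400i → escape time 5
(row=0, col=1): c = -1.6560 + 0.0400i → escape time 8
(row=0, col=2): c = -1.3320 + 0.0400i → escape time 9
(row=0, col=3): c = -1.0080 + 0.0400i → escape time 9
(row=0, col=4): c = -0.6840 + 0.0400i → escape time 9
(row=0, col=5): c = -0.3600 + 0.0400i → escape time 9
(row=1, col=0): c = -1.9800 + -0.3450i → escape time 1
(row=1, col=1): c = -1.6560 + -0.3450i → escape time 4
(row=1, col=2): c = -1.3320 + -0.3450i → escape time 6
(row=1, col=3): c = -1.0080 + -0.3450i → escape time 9
(row=1, col=4): c = -0.6840 + -0.3450i → escape time 9
(row=1, col=5): c = -0.3600 + -0.3450i → escape time 9
(row=2, col=0): c = -1.9800 + -0.7300i → escape time 1
(row=2, col=1): c = -1.6560 + -0.7300i → escape time 3
(row=2, col=2): c = -1.3320 + -0.7300i → escape time 3
(row=2, col=3): c = -1.0080 + -0.7300i → escape time 4
(row=2, col=4): c = -0.6840 + -0.7300i → escape time 5
(row=2, col=5): c = -0.3600 + -0.7300i → escape time 8
(row=3, col=0): c = -1.9800 + -1.1150i → escape time 1
(row=3, col=1): c = -1.6560 + -1.1150i → escape time 2
(row=3, col=2): c = -1.3320 + -1.1150i → escape time 2
(row=3, col=3): c = -1.0080 + -1.1150i → escape time 3
(row=3, col=4): c = -0.6840 + -1.1150i → escape time 3
(row=3, col=5): c = -0.3600 + -1.1150i → escape time 4
(row=4, col=0): c = -1.9800 + -1.5000i → escape time 1
(row=4, col=1): c = -1.6560 + -1.5000i → escape time 1
(row=4, col=2): c = -1.3320 + -1.5000i → escape time 1
(row=4, col=3): c = -1.0080 + -1.5000i → escape time 2
(row=4, col=4): c = -0.6840 + -1.5000i → escape time 2
(row=4, col=5): c = -0.3600 + -1.5000i → escape time 2

Answer: 589999
146999
133458
122334
111222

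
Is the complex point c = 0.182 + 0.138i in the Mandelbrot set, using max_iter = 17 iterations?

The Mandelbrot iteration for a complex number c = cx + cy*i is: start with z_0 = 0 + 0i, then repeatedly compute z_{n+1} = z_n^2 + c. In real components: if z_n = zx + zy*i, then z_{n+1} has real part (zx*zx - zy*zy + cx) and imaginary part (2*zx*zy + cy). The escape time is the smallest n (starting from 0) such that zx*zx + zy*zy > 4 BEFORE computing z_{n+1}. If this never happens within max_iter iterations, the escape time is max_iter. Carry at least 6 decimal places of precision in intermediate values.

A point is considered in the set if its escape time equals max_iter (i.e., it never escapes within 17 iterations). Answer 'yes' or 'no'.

Answer: yes

Derivation:
z_0 = 0 + 0i, c = 0.1820 + 0.1380i
Iter 1: z = 0.1820 + 0.1380i, |z|^2 = 0.0522
Iter 2: z = 0.1961 + 0.1882i, |z|^2 = 0.0739
Iter 3: z = 0.1850 + 0.2118i, |z|^2 = 0.0791
Iter 4: z = 0.1714 + 0.2164i, |z|^2 = 0.0762
Iter 5: z = 0.1645 + 0.2122i, |z|^2 = 0.0721
Iter 6: z = 0.1641 + 0.2078i, |z|^2 = 0.0701
Iter 7: z = 0.1657 + 0.2062i, |z|^2 = 0.0700
Iter 8: z = 0.1670 + 0.2063i, |z|^2 = 0.0705
Iter 9: z = 0.1673 + 0.2069i, |z|^2 = 0.0708
Iter 10: z = 0.1672 + 0.2072i, |z|^2 = 0.0709
Iter 11: z = 0.1670 + 0.2073i, |z|^2 = 0.0709
Iter 12: z = 0.1669 + 0.2072i, |z|^2 = 0.0708
Iter 13: z = 0.1669 + 0.2072i, |z|^2 = 0.0708
Iter 14: z = 0.1669 + 0.2072i, |z|^2 = 0.0708
Iter 15: z = 0.1670 + 0.2072i, |z|^2 = 0.0708
Iter 16: z = 0.1670 + 0.2072i, |z|^2 = 0.0708
Did not escape in 17 iterations → in set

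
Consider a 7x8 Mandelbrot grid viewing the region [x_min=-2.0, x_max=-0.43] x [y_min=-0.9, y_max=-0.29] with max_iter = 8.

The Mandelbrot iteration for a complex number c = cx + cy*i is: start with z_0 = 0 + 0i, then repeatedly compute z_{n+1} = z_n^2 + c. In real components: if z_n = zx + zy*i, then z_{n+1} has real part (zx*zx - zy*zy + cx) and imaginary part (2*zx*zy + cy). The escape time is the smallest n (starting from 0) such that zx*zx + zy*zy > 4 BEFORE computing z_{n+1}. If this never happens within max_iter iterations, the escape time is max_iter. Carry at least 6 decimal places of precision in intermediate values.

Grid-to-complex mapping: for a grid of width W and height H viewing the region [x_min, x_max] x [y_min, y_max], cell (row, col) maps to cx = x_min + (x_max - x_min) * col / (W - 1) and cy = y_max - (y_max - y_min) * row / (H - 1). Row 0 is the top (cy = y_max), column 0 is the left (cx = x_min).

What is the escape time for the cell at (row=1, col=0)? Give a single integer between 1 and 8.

z_0 = 0 + 0i, c = -2.0000 + -0.3771i
Iter 1: z = -2.0000 + -0.3771i, |z|^2 = 4.1422
Escaped at iteration 1

Answer: 1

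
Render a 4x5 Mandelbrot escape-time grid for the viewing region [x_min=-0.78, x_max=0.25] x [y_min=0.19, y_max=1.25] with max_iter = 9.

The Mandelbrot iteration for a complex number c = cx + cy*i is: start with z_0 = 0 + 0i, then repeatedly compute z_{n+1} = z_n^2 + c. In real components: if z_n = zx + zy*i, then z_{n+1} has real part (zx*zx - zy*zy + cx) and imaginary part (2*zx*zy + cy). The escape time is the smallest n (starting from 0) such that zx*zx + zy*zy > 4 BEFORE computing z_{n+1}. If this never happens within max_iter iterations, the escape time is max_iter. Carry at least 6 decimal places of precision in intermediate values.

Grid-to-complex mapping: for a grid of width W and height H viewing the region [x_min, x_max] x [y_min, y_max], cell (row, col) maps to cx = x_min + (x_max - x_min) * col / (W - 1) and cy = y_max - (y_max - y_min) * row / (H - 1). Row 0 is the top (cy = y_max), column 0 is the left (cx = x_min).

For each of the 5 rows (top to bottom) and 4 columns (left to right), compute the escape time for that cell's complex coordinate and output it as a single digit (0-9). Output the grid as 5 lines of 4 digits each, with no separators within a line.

(row=0, col=0): c = -0.7800 + 1.2500i → escape time 3
(row=0, col=1): c = -0.4367 + 1.2500i → escape time 3
(row=0, col=2): c = -0.0933 + 1.2500i → escape time 3
(row=0, col=3): c = 0.2500 + 1.2500i → escape time 2
(row=1, col=0): c = -0.7800 + 0.9850i → escape time 3
(row=1, col=1): c = -0.4367 + 0.9850i → escape time 4
(row=1, col=2): c = -0.0933 + 0.9850i → escape time 9
(row=1, col=3): c = 0.2500 + 0.9850i → escape time 4
(row=2, col=0): c = -0.7800 + 0.7200i → escape time 4
(row=2, col=1): c = -0.4367 + 0.7200i → escape time 7
(row=2, col=2): c = -0.0933 + 0.7200i → escape time 9
(row=2, col=3): c = 0.2500 + 0.7200i → escape time 6
(row=3, col=0): c = -0.7800 + 0.4550i → escape time 7
(row=3, col=1): c = -0.4367 + 0.4550i → escape time 9
(row=3, col=2): c = -0.0933 + 0.4550i → escape time 9
(row=3, col=3): c = 0.2500 + 0.4550i → escape time 9
(row=4, col=0): c = -0.7800 + 0.1900i → escape time 9
(row=4, col=1): c = -0.4367 + 0.1900i → escape time 9
(row=4, col=2): c = -0.0933 + 0.1900i → escape time 9
(row=4, col=3): c = 0.2500 + 0.1900i → escape time 9

Answer: 3332
3494
4796
7999
9999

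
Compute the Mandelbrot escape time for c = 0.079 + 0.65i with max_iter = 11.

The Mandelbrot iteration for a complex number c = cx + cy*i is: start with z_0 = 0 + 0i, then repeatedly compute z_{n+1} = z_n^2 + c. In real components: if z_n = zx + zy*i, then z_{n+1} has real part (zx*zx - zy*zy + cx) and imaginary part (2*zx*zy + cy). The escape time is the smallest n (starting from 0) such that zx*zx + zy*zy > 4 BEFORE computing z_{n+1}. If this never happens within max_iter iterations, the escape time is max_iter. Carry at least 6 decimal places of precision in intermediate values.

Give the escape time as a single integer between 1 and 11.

Answer: 11

Derivation:
z_0 = 0 + 0i, c = 0.0790 + 0.6500i
Iter 1: z = 0.0790 + 0.6500i, |z|^2 = 0.4287
Iter 2: z = -0.3373 + 0.7527i, |z|^2 = 0.6803
Iter 3: z = -0.3738 + 0.1423i, |z|^2 = 0.1600
Iter 4: z = 0.1985 + 0.5436i, |z|^2 = 0.3349
Iter 5: z = -0.1771 + 0.8658i, |z|^2 = 0.7810
Iter 6: z = -0.6392 + 0.3433i, |z|^2 = 0.5265
Iter 7: z = 0.3698 + 0.2111i, |z|^2 = 0.1813
Iter 8: z = 0.1712 + 0.8061i, |z|^2 = 0.6791
Iter 9: z = -0.5415 + 0.9260i, |z|^2 = 1.1507
Iter 10: z = -0.4852 + -0.3529i, |z|^2 = 0.3600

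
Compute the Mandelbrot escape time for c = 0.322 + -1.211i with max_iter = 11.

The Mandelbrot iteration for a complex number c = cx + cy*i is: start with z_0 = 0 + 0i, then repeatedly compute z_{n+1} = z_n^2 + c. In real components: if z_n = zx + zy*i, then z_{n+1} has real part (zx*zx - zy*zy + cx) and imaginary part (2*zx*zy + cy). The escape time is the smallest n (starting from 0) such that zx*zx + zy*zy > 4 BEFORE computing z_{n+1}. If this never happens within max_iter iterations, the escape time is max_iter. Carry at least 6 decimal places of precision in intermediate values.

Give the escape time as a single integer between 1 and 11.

Answer: 2

Derivation:
z_0 = 0 + 0i, c = 0.3220 + -1.2110i
Iter 1: z = 0.3220 + -1.2110i, |z|^2 = 1.5702
Iter 2: z = -1.0408 + -1.9909i, |z|^2 = 5.0470
Escaped at iteration 2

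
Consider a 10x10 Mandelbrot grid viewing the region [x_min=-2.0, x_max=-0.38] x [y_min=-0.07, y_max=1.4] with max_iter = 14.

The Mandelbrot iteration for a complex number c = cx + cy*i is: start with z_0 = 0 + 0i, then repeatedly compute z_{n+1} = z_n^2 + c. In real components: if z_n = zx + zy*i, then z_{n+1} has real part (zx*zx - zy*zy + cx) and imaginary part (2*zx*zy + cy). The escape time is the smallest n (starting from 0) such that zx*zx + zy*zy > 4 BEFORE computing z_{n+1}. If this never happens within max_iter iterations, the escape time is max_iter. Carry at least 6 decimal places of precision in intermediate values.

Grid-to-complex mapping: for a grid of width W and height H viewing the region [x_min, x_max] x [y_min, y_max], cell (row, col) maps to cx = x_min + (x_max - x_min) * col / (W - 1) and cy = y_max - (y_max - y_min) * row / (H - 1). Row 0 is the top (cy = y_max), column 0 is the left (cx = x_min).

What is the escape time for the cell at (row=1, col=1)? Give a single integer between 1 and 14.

z_0 = 0 + 0i, c = -1.8200 + 1.2367i
Iter 1: z = -1.8200 + 1.2367i, |z|^2 = 4.8417
Escaped at iteration 1

Answer: 1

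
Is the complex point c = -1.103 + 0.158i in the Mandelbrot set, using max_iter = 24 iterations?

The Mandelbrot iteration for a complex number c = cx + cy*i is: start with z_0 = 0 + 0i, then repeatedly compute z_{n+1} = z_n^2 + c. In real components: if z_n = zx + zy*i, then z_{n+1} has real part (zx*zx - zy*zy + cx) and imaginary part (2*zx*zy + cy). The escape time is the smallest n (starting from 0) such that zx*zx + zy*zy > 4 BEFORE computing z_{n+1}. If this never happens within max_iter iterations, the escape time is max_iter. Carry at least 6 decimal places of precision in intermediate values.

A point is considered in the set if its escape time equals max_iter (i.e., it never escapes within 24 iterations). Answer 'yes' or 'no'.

z_0 = 0 + 0i, c = -1.1030 + 0.1580i
Iter 1: z = -1.1030 + 0.1580i, |z|^2 = 1.2416
Iter 2: z = 0.0886 + -0.1905i, |z|^2 = 0.0442
Iter 3: z = -1.1315 + 0.1242i, |z|^2 = 1.2956
Iter 4: z = 0.1618 + -0.1231i, |z|^2 = 0.0413
Iter 5: z = -1.0920 + 0.1182i, |z|^2 = 1.2064
Iter 6: z = 0.0755 + -0.1001i, |z|^2 = 0.0157
Iter 7: z = -1.1073 + 0.1429i, |z|^2 = 1.2466
Iter 8: z = 0.1027 + -0.1585i, |z|^2 = 0.0357
Iter 9: z = -1.1175 + 0.1254i, |z|^2 = 1.2647
Iter 10: z = 0.1302 + -0.1224i, |z|^2 = 0.0319
Iter 11: z = -1.1010 + 0.1261i, |z|^2 = 1.2282
Iter 12: z = 0.0933 + -0.1198i, |z|^2 = 0.0231
Iter 13: z = -1.1086 + 0.1356i, |z|^2 = 1.2475
Iter 14: z = 0.1077 + -0.1427i, |z|^2 = 0.0320
Iter 15: z = -1.1118 + 0.1273i, |z|^2 = 1.2523
Iter 16: z = 0.1169 + -0.1250i, |z|^2 = 0.0293
Iter 17: z = -1.1050 + 0.1288i, |z|^2 = 1.2375
Iter 18: z = 0.1014 + -0.1266i, |z|^2 = 0.0263
Iter 19: z = -1.1088 + 0.1323i, |z|^2 = 1.2469
Iter 20: z = 0.1088 + -0.1355i, |z|^2 = 0.0302
Iter 21: z = -1.1095 + 0.1285i, |z|^2 = 1.2475
Iter 22: z = 0.1115 + -0.1272i, |z|^2 = 0.0286
Iter 23: z = -1.1067 + 0.1296i, |z|^2 = 1.2417
Did not escape in 24 iterations → in set

Answer: yes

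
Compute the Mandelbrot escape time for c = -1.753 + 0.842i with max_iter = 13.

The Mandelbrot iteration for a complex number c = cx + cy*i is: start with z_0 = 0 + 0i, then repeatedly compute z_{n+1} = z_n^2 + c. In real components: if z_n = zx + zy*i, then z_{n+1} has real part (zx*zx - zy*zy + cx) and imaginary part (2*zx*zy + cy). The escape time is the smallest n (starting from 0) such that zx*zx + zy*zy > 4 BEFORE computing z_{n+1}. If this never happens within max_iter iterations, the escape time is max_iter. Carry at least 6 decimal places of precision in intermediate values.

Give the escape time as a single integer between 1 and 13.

z_0 = 0 + 0i, c = -1.7530 + 0.8420i
Iter 1: z = -1.7530 + 0.8420i, |z|^2 = 3.7820
Iter 2: z = 0.6110 + -2.1101i, |z|^2 = 4.8257
Escaped at iteration 2

Answer: 2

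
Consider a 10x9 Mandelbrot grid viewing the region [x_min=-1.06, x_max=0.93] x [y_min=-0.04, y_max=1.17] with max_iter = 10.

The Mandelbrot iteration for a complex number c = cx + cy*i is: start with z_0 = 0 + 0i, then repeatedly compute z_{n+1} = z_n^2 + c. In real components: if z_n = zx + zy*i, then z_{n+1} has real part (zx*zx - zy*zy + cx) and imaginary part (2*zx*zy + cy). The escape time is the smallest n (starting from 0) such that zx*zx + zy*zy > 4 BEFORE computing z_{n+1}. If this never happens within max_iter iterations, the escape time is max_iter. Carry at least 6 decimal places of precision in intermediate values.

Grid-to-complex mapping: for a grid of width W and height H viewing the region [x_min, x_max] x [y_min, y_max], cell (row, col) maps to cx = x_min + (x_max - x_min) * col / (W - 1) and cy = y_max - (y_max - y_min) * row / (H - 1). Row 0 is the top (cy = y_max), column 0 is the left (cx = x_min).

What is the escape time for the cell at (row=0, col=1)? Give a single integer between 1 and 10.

z_0 = 0 + 0i, c = -0.8389 + 1.1700i
Iter 1: z = -0.8389 + 1.1700i, |z|^2 = 2.0726
Iter 2: z = -1.5041 + -0.7930i, |z|^2 = 2.8910
Iter 3: z = 0.7944 + 3.5554i, |z|^2 = 13.2722
Escaped at iteration 3

Answer: 3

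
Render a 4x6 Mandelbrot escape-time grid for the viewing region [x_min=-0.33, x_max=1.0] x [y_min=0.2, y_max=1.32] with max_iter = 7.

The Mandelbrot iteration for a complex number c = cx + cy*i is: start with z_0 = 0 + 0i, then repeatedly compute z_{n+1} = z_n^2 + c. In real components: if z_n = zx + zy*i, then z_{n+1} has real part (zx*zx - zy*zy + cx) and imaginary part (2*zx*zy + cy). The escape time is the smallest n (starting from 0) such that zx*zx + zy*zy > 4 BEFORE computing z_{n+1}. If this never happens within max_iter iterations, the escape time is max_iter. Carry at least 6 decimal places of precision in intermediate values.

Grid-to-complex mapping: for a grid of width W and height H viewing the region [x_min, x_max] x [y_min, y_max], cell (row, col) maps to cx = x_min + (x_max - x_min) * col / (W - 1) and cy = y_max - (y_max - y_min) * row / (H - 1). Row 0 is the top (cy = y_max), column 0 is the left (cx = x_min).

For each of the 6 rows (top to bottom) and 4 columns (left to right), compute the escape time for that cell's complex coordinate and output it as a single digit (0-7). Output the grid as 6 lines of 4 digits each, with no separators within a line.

Answer: 2222
4422
6532
7732
7742
7742

Derivation:
(row=0, col=0): c = -0.3300 + 1.3200i → escape time 2
(row=0, col=1): c = 0.1133 + 1.3200i → escape time 2
(row=0, col=2): c = 0.5567 + 1.3200i → escape time 2
(row=0, col=3): c = 1.0000 + 1.3200i → escape time 2
(row=1, col=0): c = -0.3300 + 1.0960i → escape time 4
(row=1, col=1): c = 0.1133 + 1.0960i → escape time 4
(row=1, col=2): c = 0.5567 + 1.0960i → escape time 2
(row=1, col=3): c = 1.0000 + 1.0960i → escape time 2
(row=2, col=0): c = -0.3300 + 0.8720i → escape time 6
(row=2, col=1): c = 0.1133 + 0.8720i → escape time 5
(row=2, col=2): c = 0.5567 + 0.8720i → escape time 3
(row=2, col=3): c = 1.0000 + 0.8720i → escape time 2
(row=3, col=0): c = -0.3300 + 0.6480i → escape time 7
(row=3, col=1): c = 0.1133 + 0.6480i → escape time 7
(row=3, col=2): c = 0.5567 + 0.6480i → escape time 3
(row=3, col=3): c = 1.0000 + 0.6480i → escape time 2
(row=4, col=0): c = -0.3300 + 0.4240i → escape time 7
(row=4, col=1): c = 0.1133 + 0.4240i → escape time 7
(row=4, col=2): c = 0.5567 + 0.4240i → escape time 4
(row=4, col=3): c = 1.0000 + 0.4240i → escape time 2
(row=5, col=0): c = -0.3300 + 0.2000i → escape time 7
(row=5, col=1): c = 0.1133 + 0.2000i → escape time 7
(row=5, col=2): c = 0.5567 + 0.2000i → escape time 4
(row=5, col=3): c = 1.0000 + 0.2000i → escape time 2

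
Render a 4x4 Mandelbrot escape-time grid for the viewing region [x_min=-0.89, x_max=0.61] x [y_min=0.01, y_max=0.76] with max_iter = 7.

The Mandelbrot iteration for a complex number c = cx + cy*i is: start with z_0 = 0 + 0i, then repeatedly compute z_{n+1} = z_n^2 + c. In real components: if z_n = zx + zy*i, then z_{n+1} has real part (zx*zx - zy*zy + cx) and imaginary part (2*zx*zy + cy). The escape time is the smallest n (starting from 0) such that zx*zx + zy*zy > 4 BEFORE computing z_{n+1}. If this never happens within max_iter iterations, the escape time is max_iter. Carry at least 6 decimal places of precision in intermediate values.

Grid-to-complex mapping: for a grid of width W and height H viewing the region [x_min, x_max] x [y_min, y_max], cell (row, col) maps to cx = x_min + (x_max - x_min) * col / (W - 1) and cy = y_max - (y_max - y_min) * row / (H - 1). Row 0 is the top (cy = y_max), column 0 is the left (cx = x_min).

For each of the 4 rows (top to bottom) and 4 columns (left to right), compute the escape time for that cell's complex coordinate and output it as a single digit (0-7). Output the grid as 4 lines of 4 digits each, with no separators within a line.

Answer: 4773
5773
7774
7774

Derivation:
(row=0, col=0): c = -0.8900 + 0.7600i → escape time 4
(row=0, col=1): c = -0.3900 + 0.7600i → escape time 7
(row=0, col=2): c = 0.1100 + 0.7600i → escape time 7
(row=0, col=3): c = 0.6100 + 0.7600i → escape time 3
(row=1, col=0): c = -0.8900 + 0.5100i → escape time 5
(row=1, col=1): c = -0.3900 + 0.5100i → escape time 7
(row=1, col=2): c = 0.1100 + 0.5100i → escape time 7
(row=1, col=3): c = 0.6100 + 0.5100i → escape time 3
(row=2, col=0): c = -0.8900 + 0.2600i → escape time 7
(row=2, col=1): c = -0.3900 + 0.2600i → escape time 7
(row=2, col=2): c = 0.1100 + 0.2600i → escape time 7
(row=2, col=3): c = 0.6100 + 0.2600i → escape time 4
(row=3, col=0): c = -0.8900 + 0.0100i → escape time 7
(row=3, col=1): c = -0.3900 + 0.0100i → escape time 7
(row=3, col=2): c = 0.1100 + 0.0100i → escape time 7
(row=3, col=3): c = 0.6100 + 0.0100i → escape time 4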